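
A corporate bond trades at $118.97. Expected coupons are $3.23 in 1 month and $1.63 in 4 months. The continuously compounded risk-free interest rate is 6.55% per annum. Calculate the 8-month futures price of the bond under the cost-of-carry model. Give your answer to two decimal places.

$119.26

PV(coupons) I = 3.23·e^(−0.0655·1/12) + 1.63·e^(−0.0655·4/12)
I = 3.2124 + 1.5948 = 4.8072
F = (S − I)·e^(rT) = (118.97 − 4.8072) · e^(0.0655·8/12)
= 114.1628 · e^0.043667 = 114.1628 × 1.044634 = $119.26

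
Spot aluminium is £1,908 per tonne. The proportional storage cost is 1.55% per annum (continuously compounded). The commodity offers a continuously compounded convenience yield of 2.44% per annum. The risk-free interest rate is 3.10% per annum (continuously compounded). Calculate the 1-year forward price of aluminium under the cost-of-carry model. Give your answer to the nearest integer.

Net carry = r + u − y = 0.0310 + 0.0155 − 0.0244 = 0.0221
F = S·e^((r+u−y)T) = 1908 · e^(0.0221 × 12/12) = 1908 · e^0.022100
= 1908 × 1.022346 = £1,951 per tonne

£1,951 per tonne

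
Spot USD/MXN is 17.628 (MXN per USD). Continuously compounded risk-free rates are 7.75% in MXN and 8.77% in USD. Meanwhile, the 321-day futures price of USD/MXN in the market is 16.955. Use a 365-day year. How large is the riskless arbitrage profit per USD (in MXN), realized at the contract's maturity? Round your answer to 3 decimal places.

Fair futures: F* = S·e^(carry·T), with carry = (r_MXN − r_USD) = 0.0775 − 0.0877 = -0.0102
F* = 17.628 · e^(-0.0102 × 321/365) = 17.628 · e^-0.008970 = 17.628 × 0.991070 = 17.4706
Market 16.955 < fair 17.4706: forward underpriced → reverse cash-and-carry (short spot, go long the forward).
At maturity, profit = |F_mkt − F*| = |16.955 − 17.4706| = 0.516 per USD (in MXN)

0.516 per USD (in MXN)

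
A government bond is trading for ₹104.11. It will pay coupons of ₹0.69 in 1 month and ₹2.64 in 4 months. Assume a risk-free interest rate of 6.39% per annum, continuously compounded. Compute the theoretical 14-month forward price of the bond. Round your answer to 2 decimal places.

₹108.64

PV(coupons) I = 0.69·e^(−0.0639·1/12) + 2.64·e^(−0.0639·4/12)
I = 0.6863 + 2.5844 = 3.2707
F = (S − I)·e^(rT) = (104.11 − 3.2707) · e^(0.0639·14/12)
= 100.8393 · e^0.074550 = 100.8393 × 1.077399 = ₹108.64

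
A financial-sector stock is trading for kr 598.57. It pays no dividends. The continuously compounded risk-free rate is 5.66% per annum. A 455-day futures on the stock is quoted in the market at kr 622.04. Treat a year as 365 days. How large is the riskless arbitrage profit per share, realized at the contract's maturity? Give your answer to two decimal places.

kr 20.29 per share

Fair futures: F* = S·e^(carry·T), with carry = r = 0.0566
F* = 598.57 · e^(0.0566 × 455/365) = 598.57 · e^0.070556 = 598.57 × 1.073105 = kr 642.3285
Market kr 622.04 < fair kr 642.3285: forward underpriced → reverse cash-and-carry (short spot, go long the forward).
At maturity, profit = |F_mkt − F*| = |622.04 − 642.3285| = kr 20.29 per share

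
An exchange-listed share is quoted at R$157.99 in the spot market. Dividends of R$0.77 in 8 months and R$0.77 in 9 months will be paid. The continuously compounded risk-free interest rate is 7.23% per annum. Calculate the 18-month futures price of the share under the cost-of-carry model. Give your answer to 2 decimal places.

R$174.46

PV(dividends) I = 0.77·e^(−0.0723·8/12) + 0.77·e^(−0.0723·9/12)
I = 0.7338 + 0.7294 = 1.4632
F = (S − I)·e^(rT) = (157.99 − 1.4632) · e^(0.0723·18/12)
= 156.5268 · e^0.108450 = 156.5268 × 1.114549 = R$174.46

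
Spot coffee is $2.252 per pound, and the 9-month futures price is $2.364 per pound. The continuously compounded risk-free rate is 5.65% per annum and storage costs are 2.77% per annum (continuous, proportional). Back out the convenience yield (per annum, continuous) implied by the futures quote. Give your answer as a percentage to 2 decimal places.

F = S·e^((r+u−y)T) ⇒ (r+u−y) = ln(F/S)/T
ln(2.364/2.252) = 0.048536; /T ⇒ 0.064715
y = r + u − ln(F/S)/T = 0.0565 + 0.0277 − 0.064715 = 0.019485
y = 1.95%

1.95%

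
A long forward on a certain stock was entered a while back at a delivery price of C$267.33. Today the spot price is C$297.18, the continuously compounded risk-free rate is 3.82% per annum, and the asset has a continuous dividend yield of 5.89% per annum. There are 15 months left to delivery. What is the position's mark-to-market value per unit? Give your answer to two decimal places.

C$21.22

Current fair forward for the remaining 15 months: F = S·e^((r − q)·T), (r − q) = 0.0382 − 0.0589 = -0.0207
F = 297.18 · e^(-0.0207 × 15/12) = 297.18 × 0.974457 = 289.5891
Value of long forward = (F − K)·e^(−rT) = (289.5891 − 267.33) · e^(−0.0382·15/12)
= 22.2591 × 0.953372 = 21.22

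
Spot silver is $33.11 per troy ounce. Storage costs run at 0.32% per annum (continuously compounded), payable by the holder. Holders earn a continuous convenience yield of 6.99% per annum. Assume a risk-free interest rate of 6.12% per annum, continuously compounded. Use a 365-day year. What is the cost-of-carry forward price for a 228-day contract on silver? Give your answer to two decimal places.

Net carry = r + u − y = 0.0612 + 0.0032 − 0.0699 = -0.0055
F = S·e^((r+u−y)T) = 33.11 · e^(-0.0055 × 228/365) = 33.11 · e^-0.003436
= 33.11 × 0.996570 = $33.00 per troy ounce

$33.00 per troy ounce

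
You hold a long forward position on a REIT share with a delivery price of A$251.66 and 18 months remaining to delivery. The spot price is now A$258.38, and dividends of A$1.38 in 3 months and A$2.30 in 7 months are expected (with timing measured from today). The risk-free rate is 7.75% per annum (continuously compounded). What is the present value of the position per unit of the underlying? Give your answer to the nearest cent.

A$30.79

PV(remaining dividends) I = 1.38·e^(−0.0775·3/12) + 2.30·e^(−0.0775·7/12) = 3.5519
Current forward F = (S − I)·e^(rT) = (258.38 − 3.5519)·e^(0.0775·18/12) = 254.8281 × 1.123277 = 286.2425
Value (long) = (F − K)·e^(−rT) = (286.2425 − 251.66) × 0.890253 = 30.7872
Value = A$30.79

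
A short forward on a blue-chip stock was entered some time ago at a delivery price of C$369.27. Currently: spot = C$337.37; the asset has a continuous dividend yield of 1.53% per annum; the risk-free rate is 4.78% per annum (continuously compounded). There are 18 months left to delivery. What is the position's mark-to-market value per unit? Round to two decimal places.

Current fair forward for the remaining 18 months: F = S·e^((r − q)·T), (r − q) = 0.0478 − 0.0153 = 0.0325
F = 337.37 · e^(0.0325 × 18/12) = 337.37 × 1.049958 = 354.2243
Value of long forward = (F − K)·e^(−rT) = (354.2243 − 369.27) · e^(−0.0478·18/12)
= -15.0457 × 0.930810 = -14.00
Short position value = −(long value) = C$14.00

C$14.00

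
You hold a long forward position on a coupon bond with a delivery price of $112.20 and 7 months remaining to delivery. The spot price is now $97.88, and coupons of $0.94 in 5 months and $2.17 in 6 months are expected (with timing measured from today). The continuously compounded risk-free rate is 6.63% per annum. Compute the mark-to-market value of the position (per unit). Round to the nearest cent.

-$13.08

PV(remaining coupons) I = 0.94·e^(−0.0663·5/12) + 2.17·e^(−0.0663·6/12) = 3.0136
Current forward F = (S − I)·e^(rT) = (97.88 − 3.0136)·e^(0.0663·7/12) = 94.8664 × 1.039433 = 98.6073
Value (long) = (F − K)·e^(−rT) = (98.6073 − 112.20) × 0.962063 = -13.0770
Value = -$13.08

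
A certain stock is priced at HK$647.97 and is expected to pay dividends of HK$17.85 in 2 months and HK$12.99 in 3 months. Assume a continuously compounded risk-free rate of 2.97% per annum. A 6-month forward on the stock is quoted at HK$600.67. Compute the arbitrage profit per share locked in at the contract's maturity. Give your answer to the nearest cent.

PV(dividends) I = 17.85·e^(−0.0297·2/12) + 12.99·e^(−0.0297·3/12) = 30.6558
Fair forward F* = (S − I)·e^(rT) = (647.97 − 30.6558)·e^0.014850 = 617.3142 × 1.014961 = 626.5498
Market HK$600.67 < fair 626.5498: forward underpriced → reverse cash-and-carry (short the stock, invest proceeds at r, pay the dividends, go long the forward).
Profit at T = |F_mkt − F*| = |600.67 − 626.5498| = HK$25.88 per share

HK$25.88 per share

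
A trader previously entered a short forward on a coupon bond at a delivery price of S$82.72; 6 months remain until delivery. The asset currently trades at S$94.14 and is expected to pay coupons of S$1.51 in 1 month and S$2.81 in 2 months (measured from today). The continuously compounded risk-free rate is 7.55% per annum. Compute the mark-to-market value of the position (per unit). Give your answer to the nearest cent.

PV(remaining coupons) I = 1.51·e^(−0.0755·1/12) + 2.81·e^(−0.0755·2/12) = 4.2754
Current forward F = (S − I)·e^(rT) = (94.14 − 4.2754)·e^(0.0755·6/12) = 89.8646 × 1.038472 = 93.3219
Value (long) = (F − K)·e^(−rT) = (93.3219 − 82.72) × 0.962954 = 10.2091
Short position value = −(long value) = -S$10.21

-S$10.21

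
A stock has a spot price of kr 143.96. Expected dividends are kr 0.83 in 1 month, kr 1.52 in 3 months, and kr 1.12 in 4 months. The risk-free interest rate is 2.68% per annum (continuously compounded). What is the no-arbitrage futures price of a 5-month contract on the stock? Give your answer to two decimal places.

PV(dividends) I = 0.83·e^(−0.0268·1/12) + 1.52·e^(−0.0268·3/12) + 1.12·e^(−0.0268·4/12)
I = 0.8281 + 1.5099 + 1.1100 = 3.4480
F = (S − I)·e^(rT) = (143.96 − 3.4480) · e^(0.0268·5/12)
= 140.5120 · e^0.011167 = 140.5120 × 1.011230 = kr 142.09

kr 142.09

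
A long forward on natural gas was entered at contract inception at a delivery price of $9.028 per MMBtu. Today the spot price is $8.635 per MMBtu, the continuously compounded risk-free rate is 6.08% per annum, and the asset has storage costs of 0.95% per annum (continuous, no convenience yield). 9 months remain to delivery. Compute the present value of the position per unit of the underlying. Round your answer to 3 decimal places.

$0.071 per MMBtu

Current fair forward for the remaining 9 months: F = S·e^((r + u)·T), (r + u) = 0.0608 + 0.0095 = 0.0703
F = 8.635 · e^(0.0703 × 9/12) = 8.635 × 1.054140 = 9.1025
Value of long forward = (F − K)·e^(−rT) = (9.1025 − 9.028) · e^(−0.0608·9/12)
= 0.0745 × 0.955424 = 0.071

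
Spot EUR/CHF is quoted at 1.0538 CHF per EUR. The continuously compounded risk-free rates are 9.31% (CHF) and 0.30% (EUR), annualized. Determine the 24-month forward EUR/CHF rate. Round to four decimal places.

1.2619

F = S·e^((r_CHF − r_EUR)T) = 1.0538 · e^((0.0931 − 0.0030) × 24/12)
= 1.0538 · e^0.180200 = 1.0538 × 1.197457
F = 1.2619 CHF per EUR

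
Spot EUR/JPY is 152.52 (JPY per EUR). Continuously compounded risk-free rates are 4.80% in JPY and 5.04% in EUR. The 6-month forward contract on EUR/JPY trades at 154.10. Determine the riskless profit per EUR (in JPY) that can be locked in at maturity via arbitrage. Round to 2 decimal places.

Fair forward: F* = S·e^(carry·T), with carry = (r_JPY − r_EUR) = 0.0480 − 0.0504 = -0.0024
F* = 152.52 · e^(-0.0024 × 6/12) = 152.52 · e^-0.001200 = 152.52 × 0.998801 = 152.3371
Market 154.10 > fair 152.3371: forward overpriced → cash-and-carry (buy spot, short the forward).
At maturity, profit = |F_mkt − F*| = |154.10 − 152.3371| = 1.76 per EUR (in JPY)

1.76 per EUR (in JPY)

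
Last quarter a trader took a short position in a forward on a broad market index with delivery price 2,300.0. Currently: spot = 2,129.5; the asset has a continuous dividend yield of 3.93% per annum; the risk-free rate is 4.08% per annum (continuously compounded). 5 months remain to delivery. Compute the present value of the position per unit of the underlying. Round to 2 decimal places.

Current fair forward for the remaining 5 months: F = S·e^((r − q)·T), (r − q) = 0.0408 − 0.0393 = 0.0015
F = 2129.5 · e^(0.0015 × 5/12) = 2129.5 × 1.00062520 = 2130.8314
Value of long forward = (F − K)·e^(−rT) = (2130.8314 − 2300.0) · e^(−0.0408·5/12)
= -169.1686 × 0.98314368 = -166.32
Short position value = −(long value) = 166.32

166.32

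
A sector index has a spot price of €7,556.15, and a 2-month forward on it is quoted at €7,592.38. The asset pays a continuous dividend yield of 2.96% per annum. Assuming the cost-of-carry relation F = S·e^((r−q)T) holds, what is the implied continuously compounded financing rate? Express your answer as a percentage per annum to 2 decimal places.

5.83%

From F = S·e^((r−q)T): (r − q) = ln(F/S)/T
ln(7592.38/7556.15) = ln(1.004795) = 0.004784
(r − q) = 0.004784 / (2/12) = 0.028704
r = ln(F/S)/T + q = 0.028704 + 0.0296 = 0.058304
r = 5.83%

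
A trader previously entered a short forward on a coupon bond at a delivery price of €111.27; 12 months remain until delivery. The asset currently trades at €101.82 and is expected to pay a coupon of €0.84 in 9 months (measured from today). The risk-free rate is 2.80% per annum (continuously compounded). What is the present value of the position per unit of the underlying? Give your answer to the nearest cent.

PV(remaining coupons) I = 0.84·e^(−0.0280·9/12) = 0.8225
Current forward F = (S − I)·e^(rT) = (101.82 − 0.8225)·e^(0.0280·12/12) = 100.9975 × 1.028396 = 103.8654
Value (long) = (F − K)·e^(−rT) = (103.8654 − 111.27) × 0.972388 = -7.2001
Short position value = −(long value) = €7.20

€7.20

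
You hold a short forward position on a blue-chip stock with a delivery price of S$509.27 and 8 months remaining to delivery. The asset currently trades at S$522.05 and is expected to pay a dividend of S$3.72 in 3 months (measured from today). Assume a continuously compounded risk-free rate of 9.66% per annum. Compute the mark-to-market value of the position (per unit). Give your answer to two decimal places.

-S$40.91

PV(remaining dividends) I = 3.72·e^(−0.0966·3/12) = 3.6312
Current forward F = (S − I)·e^(rT) = (522.05 − 3.6312)·e^(0.0966·8/12) = 518.4188 × 1.066519 = 552.9035
Value (long) = (F − K)·e^(−rT) = (552.9035 − 509.27) × 0.937630 = 40.9121
Short position value = −(long value) = -S$40.91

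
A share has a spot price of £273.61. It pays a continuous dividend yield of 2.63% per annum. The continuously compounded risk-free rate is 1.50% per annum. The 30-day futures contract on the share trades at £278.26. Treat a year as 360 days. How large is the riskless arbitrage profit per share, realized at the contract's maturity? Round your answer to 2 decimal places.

Fair futures: F* = S·e^(carry·T), with carry = (r − q) = 0.0150 − 0.0263 = -0.0113
F* = 273.61 · e^(-0.0113 × 30/360) = 273.61 · e^-0.000942 = 273.61 × 0.999058 = £273.3523
Market £278.26 > fair £273.3523: forward overpriced → cash-and-carry (buy spot, short the forward).
At maturity, profit = |F_mkt − F*| = |278.26 − 273.3523| = £4.91 per share

£4.91 per share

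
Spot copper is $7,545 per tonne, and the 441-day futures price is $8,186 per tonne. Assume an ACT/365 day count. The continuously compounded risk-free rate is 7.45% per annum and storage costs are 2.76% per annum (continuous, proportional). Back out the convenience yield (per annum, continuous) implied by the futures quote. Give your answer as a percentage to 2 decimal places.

3.46%

F = S·e^((r+u−y)T) ⇒ (r+u−y) = ln(F/S)/T
ln(8186/7545) = 0.081540; /T ⇒ 0.067488
y = r + u − ln(F/S)/T = 0.0745 + 0.0276 − 0.067488 = 0.034612
y = 3.46%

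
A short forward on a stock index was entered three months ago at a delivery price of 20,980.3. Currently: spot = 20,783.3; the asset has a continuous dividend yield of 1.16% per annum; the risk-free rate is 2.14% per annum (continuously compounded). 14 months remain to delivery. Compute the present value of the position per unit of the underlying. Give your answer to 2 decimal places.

-40.95

Current fair forward for the remaining 14 months: F = S·e^((r − q)·T), (r − q) = 0.0214 − 0.0116 = 0.0098
F = 20783.3 · e^(0.0098 × 14/12) = 20783.3 × 1.01149894 = 21022.2859
Value of long forward = (F − K)·e^(−rT) = (21022.2859 − 20980.3) · e^(−0.0214·14/12)
= 41.9859 × 0.97534242 = 40.95
Short position value = −(long value) = -40.95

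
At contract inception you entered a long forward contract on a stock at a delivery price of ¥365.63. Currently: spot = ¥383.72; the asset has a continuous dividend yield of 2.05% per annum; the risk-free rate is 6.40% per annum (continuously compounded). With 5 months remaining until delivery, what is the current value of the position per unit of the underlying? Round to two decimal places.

¥24.45

Current fair forward for the remaining 5 months: F = S·e^((r − q)·T), (r − q) = 0.0640 − 0.0205 = 0.0435
F = 383.72 · e^(0.0435 × 5/12) = 383.72 × 1.018290 = 390.7382
Value of long forward = (F − K)·e^(−rT) = (390.7382 − 365.63) · e^(−0.0640·5/12)
= 25.1082 × 0.973686 = 24.45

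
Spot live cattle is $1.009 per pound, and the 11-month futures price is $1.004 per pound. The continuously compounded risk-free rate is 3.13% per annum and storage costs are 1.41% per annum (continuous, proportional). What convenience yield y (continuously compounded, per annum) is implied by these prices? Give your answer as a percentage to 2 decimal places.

5.08%

F = S·e^((r+u−y)T) ⇒ (r+u−y) = ln(F/S)/T
ln(1.004/1.009) = -0.004968; /T ⇒ -0.005420
y = r + u − ln(F/S)/T = 0.0313 + 0.0141 + 0.005420 = 0.050820
y = 5.08%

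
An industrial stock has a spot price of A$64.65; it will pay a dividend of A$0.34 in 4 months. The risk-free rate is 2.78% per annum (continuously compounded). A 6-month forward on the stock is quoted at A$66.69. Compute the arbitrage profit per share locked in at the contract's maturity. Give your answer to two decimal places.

A$1.48 per share

PV(dividends) I = 0.34·e^(−0.0278·4/12) = 0.3369
Fair forward F* = (S − I)·e^(rT) = (64.65 − 0.3369)·e^0.013900 = 64.3131 × 1.013997 = 65.2133
Market A$66.69 > fair 65.2133: forward overpriced → cash-and-carry (borrow at r, buy the stock and collect the dividends, short the forward).
Profit at T = |F_mkt − F*| = |66.69 − 65.2133| = A$1.48 per share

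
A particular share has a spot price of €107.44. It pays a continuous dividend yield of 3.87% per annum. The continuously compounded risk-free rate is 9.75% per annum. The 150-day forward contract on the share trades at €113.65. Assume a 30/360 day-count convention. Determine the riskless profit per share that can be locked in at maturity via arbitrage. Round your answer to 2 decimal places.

€3.55 per share

Fair forward: F* = S·e^(carry·T), with carry = (r − q) = 0.0975 − 0.0387 = 0.0588
F* = 107.44 · e^(0.0588 × 150/360) = 107.44 · e^0.024500 = 107.44 × 1.024803 = €110.1048
Market €113.65 > fair €110.1048: forward overpriced → cash-and-carry (buy spot, short the forward).
At maturity, profit = |F_mkt − F*| = |113.65 − 110.1048| = €3.55 per share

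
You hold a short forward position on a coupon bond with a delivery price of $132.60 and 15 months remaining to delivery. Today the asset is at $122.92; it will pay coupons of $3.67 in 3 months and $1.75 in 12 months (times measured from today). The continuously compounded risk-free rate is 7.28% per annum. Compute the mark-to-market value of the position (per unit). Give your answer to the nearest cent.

PV(remaining coupons) I = 3.67·e^(−0.0728·3/12) + 1.75·e^(−0.0728·12/12) = 5.2309
Current forward F = (S − I)·e^(rT) = (122.92 − 5.2309)·e^(0.0728·15/12) = 117.6891 × 1.095269 = 128.9012
Value (long) = (F − K)·e^(−rT) = (128.9012 − 132.60) × 0.913018 = -3.3771
Short position value = −(long value) = $3.38

$3.38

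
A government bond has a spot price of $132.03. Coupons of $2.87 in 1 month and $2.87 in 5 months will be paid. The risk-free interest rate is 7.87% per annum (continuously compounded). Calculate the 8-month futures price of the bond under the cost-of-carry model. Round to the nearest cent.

PV(coupons) I = 2.87·e^(−0.0787·1/12) + 2.87·e^(−0.0787·5/12)
I = 2.8512 + 2.7774 = 5.6286
F = (S − I)·e^(rT) = (132.03 − 5.6286) · e^(0.0787·8/12)
= 126.4014 · e^0.052467 = 126.4014 × 1.053868 = $133.21

$133.21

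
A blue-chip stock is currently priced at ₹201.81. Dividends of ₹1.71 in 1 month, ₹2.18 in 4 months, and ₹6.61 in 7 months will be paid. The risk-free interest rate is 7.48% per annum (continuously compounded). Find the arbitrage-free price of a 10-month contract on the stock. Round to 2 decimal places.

₹203.98

PV(dividends) I = 1.71·e^(−0.0748·1/12) + 2.18·e^(−0.0748·4/12) + 6.61·e^(−0.0748·7/12)
I = 1.6994 + 2.1263 + 6.3278 = 10.1535
F = (S − I)·e^(rT) = (201.81 − 10.1535) · e^(0.0748·10/12)
= 191.6565 · e^0.062333 = 191.6565 × 1.064317 = ₹203.98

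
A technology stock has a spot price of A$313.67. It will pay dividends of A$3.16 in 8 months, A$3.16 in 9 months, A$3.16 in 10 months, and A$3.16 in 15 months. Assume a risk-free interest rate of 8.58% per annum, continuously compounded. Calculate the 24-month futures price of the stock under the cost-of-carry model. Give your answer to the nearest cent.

PV(dividends) I = 3.16·e^(−0.0858·8/12) + 3.16·e^(−0.0858·9/12) + 3.16·e^(−0.0858·10/12) + 3.16·e^(−0.0858·15/12)
I = 2.9843 + 2.9631 + 2.9419 + 2.8386 = 11.7279
F = (S − I)·e^(rT) = (313.67 − 11.7279) · e^(0.0858·24/12)
= 301.9421 · e^0.171600 = 301.9421 × 1.187203 = A$358.47

A$358.47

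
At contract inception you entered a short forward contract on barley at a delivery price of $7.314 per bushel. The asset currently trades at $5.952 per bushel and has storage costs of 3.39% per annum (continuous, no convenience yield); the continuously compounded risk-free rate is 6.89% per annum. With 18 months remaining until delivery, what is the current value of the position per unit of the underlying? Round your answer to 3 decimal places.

$0.333 per bushel

Current fair forward for the remaining 18 months: F = S·e^((r + u)·T), (r + u) = 0.0689 + 0.0339 = 0.1028
F = 5.952 · e^(0.1028 × 18/12) = 5.952 × 1.166724 = 6.9443
Value of long forward = (F − K)·e^(−rT) = (6.9443 − 7.314) · e^(−0.0689·18/12)
= -0.3697 × 0.901811 = -0.333
Short position value = −(long value) = $0.333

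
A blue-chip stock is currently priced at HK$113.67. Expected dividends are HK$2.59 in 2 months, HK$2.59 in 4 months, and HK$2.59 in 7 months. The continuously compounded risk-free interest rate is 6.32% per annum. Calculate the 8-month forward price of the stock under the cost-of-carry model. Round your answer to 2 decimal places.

HK$110.64

PV(dividends) I = 2.59·e^(−0.0632·2/12) + 2.59·e^(−0.0632·4/12) + 2.59·e^(−0.0632·7/12)
I = 2.5629 + 2.5360 + 2.4963 = 7.5952
F = (S − I)·e^(rT) = (113.67 − 7.5952) · e^(0.0632·8/12)
= 106.0748 · e^0.042133 = 106.0748 × 1.043033 = HK$110.64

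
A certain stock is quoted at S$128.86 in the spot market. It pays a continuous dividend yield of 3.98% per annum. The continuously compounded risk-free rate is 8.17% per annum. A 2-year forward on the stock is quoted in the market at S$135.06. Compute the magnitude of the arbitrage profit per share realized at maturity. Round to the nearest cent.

S$5.06 per share

Fair forward: F* = S·e^(carry·T), with carry = (r − q) = 0.0817 − 0.0398 = 0.0419
F* = 128.86 · e^(0.0419 × 2) = 128.86 · e^0.083800 = 128.86 × 1.087411 = S$140.1238
Market S$135.06 < fair S$140.1238: forward underpriced → reverse cash-and-carry (short spot, go long the forward).
At maturity, profit = |F_mkt − F*| = |135.06 − 140.1238| = S$5.06 per share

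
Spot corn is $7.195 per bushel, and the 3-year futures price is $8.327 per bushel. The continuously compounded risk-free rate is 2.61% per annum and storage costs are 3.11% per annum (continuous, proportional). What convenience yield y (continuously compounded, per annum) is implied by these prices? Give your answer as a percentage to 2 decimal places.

0.85%

F = S·e^((r+u−y)T) ⇒ (r+u−y) = ln(F/S)/T
ln(8.327/7.195) = 0.146117; /T ⇒ 0.048706
y = r + u − ln(F/S)/T = 0.0261 + 0.0311 − 0.048706 = 0.008494
y = 0.85%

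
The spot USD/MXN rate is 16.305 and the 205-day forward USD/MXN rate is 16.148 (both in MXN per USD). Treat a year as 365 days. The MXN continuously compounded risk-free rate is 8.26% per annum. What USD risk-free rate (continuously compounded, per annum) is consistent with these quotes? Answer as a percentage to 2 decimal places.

9.98%

F = S·e^((r_MXN − r_USD)T) ⇒ r_USD = r_MXN − ln(F/S)/T
ln(16.148/16.305) = -0.009676; /(205/365) = -0.017228
r_USD = 0.0826 + 0.017228 = 0.099828
r_USD = 9.98%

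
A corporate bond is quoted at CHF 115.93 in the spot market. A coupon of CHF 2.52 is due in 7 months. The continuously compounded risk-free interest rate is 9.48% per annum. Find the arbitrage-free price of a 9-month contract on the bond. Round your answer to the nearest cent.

PV(coupons) I = 2.52·e^(−0.0948·7/12)
I = 2.3844
F = (S − I)·e^(rT) = (115.93 − 2.3844) · e^(0.0948·9/12)
= 113.5456 · e^0.071100 = 113.5456 × 1.073689 = CHF 121.91

CHF 121.91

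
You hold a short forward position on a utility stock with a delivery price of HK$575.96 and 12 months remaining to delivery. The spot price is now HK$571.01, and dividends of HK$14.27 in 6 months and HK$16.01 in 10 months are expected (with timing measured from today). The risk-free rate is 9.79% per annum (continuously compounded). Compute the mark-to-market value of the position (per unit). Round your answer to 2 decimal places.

PV(remaining dividends) I = 14.27·e^(−0.0979·6/12) + 16.01·e^(−0.0979·10/12) = 28.3440
Current forward F = (S − I)·e^(rT) = (571.01 − 28.3440)·e^(0.0979·12/12) = 542.6660 × 1.102852 = 598.4803
Value (long) = (F − K)·e^(−rT) = (598.4803 − 575.96) × 0.906740 = 20.4201
Short position value = −(long value) = -HK$20.42

-HK$20.42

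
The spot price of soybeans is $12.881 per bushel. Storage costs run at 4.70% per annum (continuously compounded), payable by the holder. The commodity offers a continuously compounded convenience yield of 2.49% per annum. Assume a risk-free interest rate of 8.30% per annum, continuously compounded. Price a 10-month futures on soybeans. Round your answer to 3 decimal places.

$14.060 per bushel

Net carry = r + u − y = 0.0830 + 0.0470 − 0.0249 = 0.1051
F = S·e^((r+u−y)T) = 12.881 · e^(0.1051 × 10/12) = 12.881 · e^0.087583
= 12.881 × 1.091533 = $14.060 per bushel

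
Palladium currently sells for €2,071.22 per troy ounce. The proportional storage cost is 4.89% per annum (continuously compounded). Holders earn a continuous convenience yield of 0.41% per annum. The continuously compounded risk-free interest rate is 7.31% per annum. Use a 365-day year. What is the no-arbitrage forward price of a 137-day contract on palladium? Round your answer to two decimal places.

€2,164.94 per troy ounce

Net carry = r + u − y = 0.0731 + 0.0489 − 0.0041 = 0.1179
F = S·e^((r+u−y)T) = 2071.22 · e^(0.1179 × 137/365) = 2071.22 · e^0.04425288
= 2071.22 × 1.04524664 = €2,164.94 per troy ounce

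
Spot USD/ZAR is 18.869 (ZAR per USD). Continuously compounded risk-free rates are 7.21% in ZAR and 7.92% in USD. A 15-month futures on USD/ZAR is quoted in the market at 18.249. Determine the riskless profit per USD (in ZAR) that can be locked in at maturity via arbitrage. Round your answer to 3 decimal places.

Fair futures: F* = S·e^(carry·T), with carry = (r_ZAR − r_USD) = 0.0721 − 0.0792 = -0.0071
F* = 18.869 · e^(-0.0071 × 15/12) = 18.869 · e^-0.008875 = 18.869 × 0.991164 = 18.7023
Market 18.249 < fair 18.7023: forward underpriced → reverse cash-and-carry (short spot, go long the forward).
At maturity, profit = |F_mkt − F*| = |18.249 − 18.7023| = 0.453 per USD (in ZAR)

0.453 per USD (in ZAR)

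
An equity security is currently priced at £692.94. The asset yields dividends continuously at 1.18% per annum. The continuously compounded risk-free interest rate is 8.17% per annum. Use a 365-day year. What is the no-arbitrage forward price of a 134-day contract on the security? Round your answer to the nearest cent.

£710.95

F = S·e^((r − q)T) = 692.94 · e^((0.0817 − 0.0118) × 134/365)
= 692.94 · e^0.025662 = 692.94 × 1.025994
F = £710.95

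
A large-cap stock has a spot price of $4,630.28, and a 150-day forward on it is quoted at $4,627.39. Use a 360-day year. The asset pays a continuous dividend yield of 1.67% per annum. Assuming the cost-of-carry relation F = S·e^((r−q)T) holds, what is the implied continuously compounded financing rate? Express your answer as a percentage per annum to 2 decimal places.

1.52%

From F = S·e^((r−q)T): (r − q) = ln(F/S)/T
ln(4627.39/4630.28) = ln(0.999376) = -0.000624
(r − q) = -0.000624 / (150/360) = -0.001498
r = ln(F/S)/T + q = -0.001498 + 0.0167 = 0.015202
r = 1.52%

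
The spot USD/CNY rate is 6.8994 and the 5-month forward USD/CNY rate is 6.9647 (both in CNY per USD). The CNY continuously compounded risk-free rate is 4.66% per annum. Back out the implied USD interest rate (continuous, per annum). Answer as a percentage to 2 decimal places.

2.40%

F = S·e^((r_CNY − r_USD)T) ⇒ r_USD = r_CNY − ln(F/S)/T
ln(6.9647/6.8994) = 0.009420; /(5/12) = 0.022608
r_USD = 0.0466 − 0.022608 = 0.023992
r_USD = 2.40%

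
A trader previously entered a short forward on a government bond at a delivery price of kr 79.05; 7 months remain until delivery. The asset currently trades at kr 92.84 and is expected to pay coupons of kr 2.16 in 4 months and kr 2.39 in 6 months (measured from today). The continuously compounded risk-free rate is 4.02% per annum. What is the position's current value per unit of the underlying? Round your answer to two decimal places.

PV(remaining coupons) I = 2.16·e^(−0.0402·4/12) + 2.39·e^(−0.0402·6/12) = 4.4737
Current forward F = (S − I)·e^(rT) = (92.84 − 4.4737)·e^(0.0402·7/12) = 88.3663 × 1.023727 = 90.4630
Value (long) = (F − K)·e^(−rT) = (90.4630 − 79.05) × 0.976823 = 11.1485
Short position value = −(long value) = -kr 11.15

-kr 11.15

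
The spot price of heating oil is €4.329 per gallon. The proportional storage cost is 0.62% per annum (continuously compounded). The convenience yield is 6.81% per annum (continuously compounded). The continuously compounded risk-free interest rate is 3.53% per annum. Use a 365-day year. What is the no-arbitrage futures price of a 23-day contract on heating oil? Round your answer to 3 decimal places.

Net carry = r + u − y = 0.0353 + 0.0062 − 0.0681 = -0.0266
F = S·e^((r+u−y)T) = 4.329 · e^(-0.0266 × 23/365) = 4.329 · e^-0.001676
= 4.329 × 0.998325 = €4.322 per gallon

€4.322 per gallon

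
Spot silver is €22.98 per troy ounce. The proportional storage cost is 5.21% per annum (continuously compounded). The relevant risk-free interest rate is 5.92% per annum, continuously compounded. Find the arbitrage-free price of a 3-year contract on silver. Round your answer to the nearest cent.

Net carry = r + u − y = 0.0592 + 0.0521 − 0.0000 = 0.1113
F = S·e^((r+u−y)T) = 22.98 · e^(0.1113 × 3) = 22.98 · e^0.333900
= 22.98 × 1.396403 = €32.09 per troy ounce

€32.09 per troy ounce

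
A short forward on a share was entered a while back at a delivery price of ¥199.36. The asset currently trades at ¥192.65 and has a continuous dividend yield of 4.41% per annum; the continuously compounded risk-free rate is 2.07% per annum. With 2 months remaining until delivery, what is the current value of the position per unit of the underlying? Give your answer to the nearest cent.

Current fair forward for the remaining 2 months: F = S·e^((r − q)·T), (r − q) = 0.0207 − 0.0441 = -0.0234
F = 192.65 · e^(-0.0234 × 2/12) = 192.65 × 0.996108 = 191.9002
Value of long forward = (F − K)·e^(−rT) = (191.9002 − 199.36) · e^(−0.0207·2/12)
= -7.4598 × 0.996556 = -7.43
Short position value = −(long value) = ¥7.43

¥7.43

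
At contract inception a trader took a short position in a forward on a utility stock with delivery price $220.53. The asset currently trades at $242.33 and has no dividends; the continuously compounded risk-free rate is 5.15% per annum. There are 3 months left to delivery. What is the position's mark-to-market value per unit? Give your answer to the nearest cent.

Current fair forward for the remaining 3 months: F = S·e^(r·T), r = 0.0515
F = 242.33 · e^(0.0515 × 3/12) = 242.33 × 1.012958 = 245.4701
Value of long forward = (F − K)·e^(−rT) = (245.4701 − 220.53) · e^(−0.0515·3/12)
= 24.9401 × 0.987208 = 24.62
Short position value = −(long value) = -$24.62

-$24.62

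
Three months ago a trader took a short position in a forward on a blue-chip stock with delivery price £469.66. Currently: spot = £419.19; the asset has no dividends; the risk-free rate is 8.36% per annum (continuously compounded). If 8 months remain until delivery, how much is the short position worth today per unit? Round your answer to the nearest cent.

Current fair forward for the remaining 8 months: F = S·e^(r·T), r = 0.0836
F = 419.19 · e^(0.0836 × 8/12) = 419.19 × 1.057316 = 443.2163
Value of long forward = (F − K)·e^(−rT) = (443.2163 − 469.66) · e^(−0.0836·8/12)
= -26.4437 × 0.945791 = -25.01
Short position value = −(long value) = £25.01

£25.01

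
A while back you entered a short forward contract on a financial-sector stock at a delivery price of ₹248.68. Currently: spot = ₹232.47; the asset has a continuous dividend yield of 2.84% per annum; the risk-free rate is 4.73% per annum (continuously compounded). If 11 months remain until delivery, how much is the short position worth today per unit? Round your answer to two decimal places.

Current fair forward for the remaining 11 months: F = S·e^((r − q)·T), (r − q) = 0.0473 − 0.0284 = 0.0189
F = 232.47 · e^(0.0189 × 11/12) = 232.47 × 1.017476 = 236.5326
Value of long forward = (F − K)·e^(−rT) = (236.5326 − 248.68) · e^(−0.0473·11/12)
= -12.1474 × 0.957568 = -11.63
Short position value = −(long value) = ₹11.63

₹11.63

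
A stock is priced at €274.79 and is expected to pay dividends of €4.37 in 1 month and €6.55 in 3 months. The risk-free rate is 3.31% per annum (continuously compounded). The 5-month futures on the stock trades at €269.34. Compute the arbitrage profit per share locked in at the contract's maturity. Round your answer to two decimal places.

PV(dividends) I = 4.37·e^(−0.0331·1/12) + 6.55·e^(−0.0331·3/12) = 10.8540
Fair futures F* = (S − I)·e^(rT) = (274.79 − 10.8540)·e^0.013792 = 263.9360 × 1.013888 = 267.6015
Market €269.34 > fair 267.6015: forward overpriced → cash-and-carry (borrow at r, buy the stock and collect the dividends, short the forward).
Profit at T = |F_mkt − F*| = |269.34 − 267.6015| = €1.74 per share

€1.74 per share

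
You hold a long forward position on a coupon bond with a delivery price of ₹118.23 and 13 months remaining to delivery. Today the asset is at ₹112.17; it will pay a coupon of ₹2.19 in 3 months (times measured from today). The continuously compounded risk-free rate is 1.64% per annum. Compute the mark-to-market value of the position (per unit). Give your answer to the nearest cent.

-₹6.16

PV(remaining coupons) I = 2.19·e^(−0.0164·3/12) = 2.1810
Current forward F = (S − I)·e^(rT) = (112.17 − 2.1810)·e^(0.0164·13/12) = 109.9890 × 1.017925 = 111.9606
Value (long) = (F − K)·e^(−rT) = (111.9606 − 118.23) × 0.982390 = -6.1590
Value = -₹6.16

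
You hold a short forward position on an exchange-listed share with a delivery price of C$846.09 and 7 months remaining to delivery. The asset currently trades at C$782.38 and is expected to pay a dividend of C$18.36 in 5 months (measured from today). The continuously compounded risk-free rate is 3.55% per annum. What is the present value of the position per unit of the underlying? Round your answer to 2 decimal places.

C$64.46

PV(remaining dividends) I = 18.36·e^(−0.0355·5/12) = 18.0904
Current forward F = (S − I)·e^(rT) = (782.38 − 18.0904)·e^(0.0355·7/12) = 764.2896 × 1.020924 = 780.2816
Value (long) = (F − K)·e^(−rT) = (780.2816 − 846.09) × 0.979505 = -64.4597
Short position value = −(long value) = C$64.46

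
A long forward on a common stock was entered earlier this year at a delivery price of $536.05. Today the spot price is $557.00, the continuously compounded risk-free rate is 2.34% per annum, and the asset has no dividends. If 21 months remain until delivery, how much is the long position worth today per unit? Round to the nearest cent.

$42.46

Current fair forward for the remaining 21 months: F = S·e^(r·T), r = 0.0234
F = 557.00 · e^(0.0234 × 21/12) = 557.00 × 1.041800 = 580.2826
Value of long forward = (F − K)·e^(−rT) = (580.2826 − 536.05) · e^(−0.0234·21/12)
= 44.2326 × 0.959877 = 42.46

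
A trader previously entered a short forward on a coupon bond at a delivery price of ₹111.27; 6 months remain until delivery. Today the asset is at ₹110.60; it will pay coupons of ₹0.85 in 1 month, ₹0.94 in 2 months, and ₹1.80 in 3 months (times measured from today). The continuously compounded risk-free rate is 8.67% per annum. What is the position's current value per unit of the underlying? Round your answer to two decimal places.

-₹0.52

PV(remaining coupons) I = 0.85·e^(−0.0867·1/12) + 0.94·e^(−0.0867·2/12) + 1.80·e^(−0.0867·3/12) = 3.5318
Current forward F = (S − I)·e^(rT) = (110.60 − 3.5318)·e^(0.0867·6/12) = 107.0682 × 1.044303 = 111.8116
Value (long) = (F − K)·e^(−rT) = (111.8116 − 111.27) × 0.957576 = 0.5186
Short position value = −(long value) = -₹0.52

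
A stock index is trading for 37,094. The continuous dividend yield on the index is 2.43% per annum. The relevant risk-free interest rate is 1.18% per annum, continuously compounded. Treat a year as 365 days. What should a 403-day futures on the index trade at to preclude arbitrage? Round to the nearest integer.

36,586

F = S·e^((r − q)T) = 37094 · e^((0.0118 − 0.0243) × 403/365)
= 37094 · e^-0.013801 = 37094 × 0.986294
F = 36,586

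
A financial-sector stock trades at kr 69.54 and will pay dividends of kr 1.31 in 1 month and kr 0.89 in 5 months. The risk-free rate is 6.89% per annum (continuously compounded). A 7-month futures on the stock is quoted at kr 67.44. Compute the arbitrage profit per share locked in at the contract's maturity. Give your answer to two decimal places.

kr 2.70 per share

PV(dividends) I = 1.31·e^(−0.0689·1/12) + 0.89·e^(−0.0689·5/12) = 2.1673
Fair futures F* = (S − I)·e^(rT) = (69.54 − 2.1673)·e^0.040192 = 67.3727 × 1.041011 = 70.1357
Market kr 67.44 < fair 70.1357: forward underpriced → reverse cash-and-carry (short the stock, invest proceeds at r, pay the dividends, go long the forward).
Profit at T = |F_mkt − F*| = |67.44 − 70.1357| = kr 2.70 per share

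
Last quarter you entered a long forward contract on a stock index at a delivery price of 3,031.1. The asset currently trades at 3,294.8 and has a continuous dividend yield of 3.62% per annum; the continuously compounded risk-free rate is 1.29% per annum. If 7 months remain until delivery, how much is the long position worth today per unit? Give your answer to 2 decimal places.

Current fair forward for the remaining 7 months: F = S·e^((r − q)·T), (r − q) = 0.0129 − 0.0362 = -0.0233
F = 3294.8 · e^(-0.0233 × 7/12) = 3294.8 × 0.98650028 = 3250.3211
Value of long forward = (F − K)·e^(−rT) = (3250.3211 − 3031.1) · e^(−0.0129·7/12)
= 219.2211 × 0.99250324 = 217.58

217.58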